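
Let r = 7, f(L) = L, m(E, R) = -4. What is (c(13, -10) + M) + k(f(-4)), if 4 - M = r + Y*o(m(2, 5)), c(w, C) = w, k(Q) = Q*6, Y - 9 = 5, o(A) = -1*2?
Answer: 14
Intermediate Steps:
o(A) = -2
Y = 14 (Y = 9 + 5 = 14)
k(Q) = 6*Q
M = 25 (M = 4 - (7 + 14*(-2)) = 4 - (7 - 28) = 4 - 1*(-21) = 4 + 21 = 25)
(c(13, -10) + M) + k(f(-4)) = (13 + 25) + 6*(-4) = 38 - 24 = 14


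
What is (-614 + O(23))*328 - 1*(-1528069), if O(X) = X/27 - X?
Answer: 35624135/27 ≈ 1.3194e+6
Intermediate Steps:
O(X) = -26*X/27 (O(X) = X*(1/27) - X = X/27 - X = -26*X/27)
(-614 + O(23))*328 - 1*(-1528069) = (-614 - 26/27*23)*328 - 1*(-1528069) = (-614 - 598/27)*328 + 1528069 = -17176/27*328 + 1528069 = -5633728/27 + 1528069 = 35624135/27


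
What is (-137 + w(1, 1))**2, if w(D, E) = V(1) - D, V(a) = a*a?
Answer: 18769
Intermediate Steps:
V(a) = a**2
w(D, E) = 1 - D (w(D, E) = 1**2 - D = 1 - D)
(-137 + w(1, 1))**2 = (-137 + (1 - 1*1))**2 = (-137 + (1 - 1))**2 = (-137 + 0)**2 = (-137)**2 = 18769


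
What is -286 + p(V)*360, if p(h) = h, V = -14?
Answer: -5326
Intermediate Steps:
-286 + p(V)*360 = -286 - 14*360 = -286 - 5040 = -5326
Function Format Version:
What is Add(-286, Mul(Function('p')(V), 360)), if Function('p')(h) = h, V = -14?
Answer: -5326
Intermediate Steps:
Add(-286, Mul(Function('p')(V), 360)) = Add(-286, Mul(-14, 360)) = Add(-286, -5040) = -5326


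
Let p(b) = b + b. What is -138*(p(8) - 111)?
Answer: 13110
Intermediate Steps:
p(b) = 2*b
-138*(p(8) - 111) = -138*(2*8 - 111) = -138*(16 - 111) = -138*(-95) = 13110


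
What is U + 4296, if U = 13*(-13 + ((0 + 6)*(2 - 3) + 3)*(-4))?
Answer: 4283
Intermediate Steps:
U = -13 (U = 13*(-13 + (6*(-1) + 3)*(-4)) = 13*(-13 + (-6 + 3)*(-4)) = 13*(-13 - 3*(-4)) = 13*(-13 + 12) = 13*(-1) = -13)
U + 4296 = -13 + 4296 = 4283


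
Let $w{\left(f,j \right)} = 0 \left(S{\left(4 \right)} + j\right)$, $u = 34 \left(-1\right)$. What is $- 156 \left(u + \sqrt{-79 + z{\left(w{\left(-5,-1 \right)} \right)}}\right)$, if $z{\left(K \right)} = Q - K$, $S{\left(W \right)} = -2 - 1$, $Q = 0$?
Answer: $5304 - 156 i \sqrt{79} \approx 5304.0 - 1386.6 i$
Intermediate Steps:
$S{\left(W \right)} = -3$ ($S{\left(W \right)} = -2 - 1 = -3$)
$u = -34$
$w{\left(f,j \right)} = 0$ ($w{\left(f,j \right)} = 0 \left(-3 + j\right) = 0$)
$z{\left(K \right)} = - K$ ($z{\left(K \right)} = 0 - K = - K$)
$- 156 \left(u + \sqrt{-79 + z{\left(w{\left(-5,-1 \right)} \right)}}\right) = - 156 \left(-34 + \sqrt{-79 - 0}\right) = - 156 \left(-34 + \sqrt{-79 + 0}\right) = - 156 \left(-34 + \sqrt{-79}\right) = - 156 \left(-34 + i \sqrt{79}\right) = 5304 - 156 i \sqrt{79}$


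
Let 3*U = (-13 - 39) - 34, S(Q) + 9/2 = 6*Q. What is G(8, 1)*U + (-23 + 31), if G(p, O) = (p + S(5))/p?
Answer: -2689/24 ≈ -112.04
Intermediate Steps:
S(Q) = -9/2 + 6*Q
G(p, O) = (51/2 + p)/p (G(p, O) = (p + (-9/2 + 6*5))/p = (p + (-9/2 + 30))/p = (p + 51/2)/p = (51/2 + p)/p)
U = -86/3 (U = ((-13 - 39) - 34)/3 = (-52 - 34)/3 = (⅓)*(-86) = -86/3 ≈ -28.667)
G(8, 1)*U + (-23 + 31) = ((51/2 + 8)/8)*(-86/3) + (-23 + 31) = ((⅛)*(67/2))*(-86/3) + 8 = (67/16)*(-86/3) + 8 = -2881/24 + 8 = -2689/24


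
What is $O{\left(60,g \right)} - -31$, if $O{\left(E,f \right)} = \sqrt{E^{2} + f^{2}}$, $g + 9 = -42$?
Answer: $31 + 3 \sqrt{689} \approx 109.75$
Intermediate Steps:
$g = -51$ ($g = -9 - 42 = -51$)
$O{\left(60,g \right)} - -31 = \sqrt{60^{2} + \left(-51\right)^{2}} - -31 = \sqrt{3600 + 2601} + 31 = \sqrt{6201} + 31 = 3 \sqrt{689} + 31 = 31 + 3 \sqrt{689}$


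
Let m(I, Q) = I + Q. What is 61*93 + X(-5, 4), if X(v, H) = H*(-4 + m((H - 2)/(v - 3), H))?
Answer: 5672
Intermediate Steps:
X(v, H) = H*(-4 + H + (-2 + H)/(-3 + v)) (X(v, H) = H*(-4 + ((H - 2)/(v - 3) + H)) = H*(-4 + ((-2 + H)/(-3 + v) + H)) = H*(-4 + (H + (-2 + H)/(-3 + v))) = H*(-4 + H + (-2 + H)/(-3 + v)))
61*93 + X(-5, 4) = 61*93 + 4*(-2 + 4 + (-4 + 4)*(-3 - 5))/(-3 - 5) = 5673 + 4*(-2 + 4 + 0*(-8))/(-8) = 5673 + 4*(-⅛)*(-2 + 4 + 0) = 5673 + 4*(-⅛)*2 = 5673 - 1 = 5672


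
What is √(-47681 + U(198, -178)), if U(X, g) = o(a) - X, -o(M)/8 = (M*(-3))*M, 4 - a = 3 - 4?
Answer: I*√47279 ≈ 217.44*I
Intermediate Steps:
a = 5 (a = 4 - (3 - 4) = 4 - 1*(-1) = 4 + 1 = 5)
o(M) = 24*M² (o(M) = -8*M*(-3)*M = -8*(-3*M)*M = -(-24)*M² = 24*M²)
U(X, g) = 600 - X (U(X, g) = 24*5² - X = 24*25 - X = 600 - X)
√(-47681 + U(198, -178)) = √(-47681 + (600 - 1*198)) = √(-47681 + (600 - 198)) = √(-47681 + 402) = √(-47279) = I*√47279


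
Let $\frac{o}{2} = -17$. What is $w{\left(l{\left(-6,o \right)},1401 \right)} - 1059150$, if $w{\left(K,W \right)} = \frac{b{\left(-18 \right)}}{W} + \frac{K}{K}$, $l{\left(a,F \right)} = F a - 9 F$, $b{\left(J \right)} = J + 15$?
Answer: $- \frac{494622584}{467} \approx -1.0591 \cdot 10^{6}$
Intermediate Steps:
$b{\left(J \right)} = 15 + J$
$o = -34$ ($o = 2 \left(-17\right) = -34$)
$l{\left(a,F \right)} = - 9 F + F a$
$w{\left(K,W \right)} = 1 - \frac{3}{W}$ ($w{\left(K,W \right)} = \frac{15 - 18}{W} + \frac{K}{K} = - \frac{3}{W} + 1 = 1 - \frac{3}{W}$)
$w{\left(l{\left(-6,o \right)},1401 \right)} - 1059150 = \frac{-3 + 1401}{1401} - 1059150 = \frac{1}{1401} \cdot 1398 - 1059150 = \frac{466}{467} - 1059150 = - \frac{494622584}{467}$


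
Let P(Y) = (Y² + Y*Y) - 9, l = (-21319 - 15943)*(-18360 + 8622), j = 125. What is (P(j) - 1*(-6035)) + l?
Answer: 362894632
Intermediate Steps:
l = 362857356 (l = -37262*(-9738) = 362857356)
P(Y) = -9 + 2*Y² (P(Y) = (Y² + Y²) - 9 = 2*Y² - 9 = -9 + 2*Y²)
(P(j) - 1*(-6035)) + l = ((-9 + 2*125²) - 1*(-6035)) + 362857356 = ((-9 + 2*15625) + 6035) + 362857356 = ((-9 + 31250) + 6035) + 362857356 = (31241 + 6035) + 362857356 = 37276 + 362857356 = 362894632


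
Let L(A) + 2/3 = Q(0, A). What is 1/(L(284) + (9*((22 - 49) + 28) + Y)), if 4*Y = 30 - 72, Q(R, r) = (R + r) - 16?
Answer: 6/1595 ≈ 0.0037618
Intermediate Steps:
Q(R, r) = -16 + R + r
L(A) = -50/3 + A (L(A) = -2/3 + (-16 + 0 + A) = -2/3 + (-16 + A) = -50/3 + A)
Y = -21/2 (Y = (30 - 72)/4 = (1/4)*(-42) = -21/2 ≈ -10.500)
1/(L(284) + (9*((22 - 49) + 28) + Y)) = 1/((-50/3 + 284) + (9*((22 - 49) + 28) - 21/2)) = 1/(802/3 + (9*(-27 + 28) - 21/2)) = 1/(802/3 + (9*1 - 21/2)) = 1/(802/3 + (9 - 21/2)) = 1/(802/3 - 3/2) = 1/(1595/6) = 6/1595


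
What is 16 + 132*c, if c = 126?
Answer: 16648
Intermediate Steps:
16 + 132*c = 16 + 132*126 = 16 + 16632 = 16648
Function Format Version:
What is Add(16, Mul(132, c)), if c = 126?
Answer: 16648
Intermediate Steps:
Add(16, Mul(132, c)) = Add(16, Mul(132, 126)) = Add(16, 16632) = 16648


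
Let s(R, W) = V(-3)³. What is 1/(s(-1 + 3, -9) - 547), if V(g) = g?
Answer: -1/574 ≈ -0.0017422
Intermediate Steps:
s(R, W) = -27 (s(R, W) = (-3)³ = -27)
1/(s(-1 + 3, -9) - 547) = 1/(-27 - 547) = 1/(-574) = -1/574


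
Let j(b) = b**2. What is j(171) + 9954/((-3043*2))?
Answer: 88975386/3043 ≈ 29239.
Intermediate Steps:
j(171) + 9954/((-3043*2)) = 171**2 + 9954/((-3043*2)) = 29241 + 9954/(-6086) = 29241 + 9954*(-1/6086) = 29241 - 4977/3043 = 88975386/3043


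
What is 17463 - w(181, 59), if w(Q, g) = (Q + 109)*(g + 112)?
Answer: -32127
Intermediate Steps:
w(Q, g) = (109 + Q)*(112 + g)
17463 - w(181, 59) = 17463 - (12208 + 109*59 + 112*181 + 181*59) = 17463 - (12208 + 6431 + 20272 + 10679) = 17463 - 1*49590 = 17463 - 49590 = -32127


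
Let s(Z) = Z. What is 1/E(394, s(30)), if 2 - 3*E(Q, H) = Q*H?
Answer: -3/11818 ≈ -0.00025385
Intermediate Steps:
E(Q, H) = ⅔ - H*Q/3 (E(Q, H) = ⅔ - Q*H/3 = ⅔ - H*Q/3)
1/E(394, s(30)) = 1/(⅔ - ⅓*30*394) = 1/(⅔ - 3940) = 1/(-11818/3) = -3/11818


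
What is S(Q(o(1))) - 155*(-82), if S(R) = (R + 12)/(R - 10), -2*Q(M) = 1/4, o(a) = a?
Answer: 1029415/81 ≈ 12709.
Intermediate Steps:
Q(M) = -⅛ (Q(M) = -½/4 = -½*¼ = -⅛)
S(R) = (12 + R)/(-10 + R)
S(Q(o(1))) - 155*(-82) = (12 - ⅛)/(-10 - ⅛) - 155*(-82) = (95/8)/(-81/8) + 12710 = -8/81*95/8 + 12710 = -95/81 + 12710 = 1029415/81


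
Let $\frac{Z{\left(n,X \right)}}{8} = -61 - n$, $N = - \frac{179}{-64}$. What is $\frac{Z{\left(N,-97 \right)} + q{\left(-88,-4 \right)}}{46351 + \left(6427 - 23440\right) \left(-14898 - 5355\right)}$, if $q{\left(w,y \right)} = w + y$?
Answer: $- \frac{61}{34897280} \approx -1.748 \cdot 10^{-6}$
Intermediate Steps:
$N = \frac{179}{64}$ ($N = \left(-179\right) \left(- \frac{1}{64}\right) = \frac{179}{64} \approx 2.7969$)
$Z{\left(n,X \right)} = -488 - 8 n$ ($Z{\left(n,X \right)} = 8 \left(-61 - n\right) = -488 - 8 n$)
$\frac{Z{\left(N,-97 \right)} + q{\left(-88,-4 \right)}}{46351 + \left(6427 - 23440\right) \left(-14898 - 5355\right)} = \frac{\left(-488 - \frac{179}{8}\right) - 92}{46351 + \left(6427 - 23440\right) \left(-14898 - 5355\right)} = \frac{\left(-488 - \frac{179}{8}\right) - 92}{46351 - -344564289} = \frac{- \frac{4083}{8} - 92}{46351 + 344564289} = - \frac{4819}{8 \cdot 344610640} = \left(- \frac{4819}{8}\right) \frac{1}{344610640} = - \frac{61}{34897280}$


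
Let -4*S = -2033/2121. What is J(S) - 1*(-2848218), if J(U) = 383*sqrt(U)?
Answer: 2848218 + 383*sqrt(4311993)/4242 ≈ 2.8484e+6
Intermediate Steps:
S = 2033/8484 (S = -(-2033)/(4*2121) = -1/4*(-2033/2121) = 2033/8484 ≈ 0.23963)
J(S) - 1*(-2848218) = 383*sqrt(2033/8484) - 1*(-2848218) = 383*(sqrt(4311993)/4242) + 2848218 = 383*sqrt(4311993)/4242 + 2848218 = 2848218 + 383*sqrt(4311993)/4242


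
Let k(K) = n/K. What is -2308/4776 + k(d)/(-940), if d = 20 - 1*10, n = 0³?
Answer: -577/1194 ≈ -0.48325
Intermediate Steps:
n = 0
d = 10 (d = 20 - 10 = 10)
k(K) = 0 (k(K) = 0/K = 0)
-2308/4776 + k(d)/(-940) = -2308/4776 + 0/(-940) = -2308*1/4776 + 0*(-1/940) = -577/1194 + 0 = -577/1194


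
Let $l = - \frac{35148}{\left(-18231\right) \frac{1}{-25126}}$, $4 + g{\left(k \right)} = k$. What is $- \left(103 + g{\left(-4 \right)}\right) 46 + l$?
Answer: $- \frac{320932706}{6077} \approx -52811.0$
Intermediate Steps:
$g{\left(k \right)} = -4 + k$
$l = - \frac{294376216}{6077}$ ($l = - \frac{35148}{\left(-18231\right) \left(- \frac{1}{25126}\right)} = - \frac{35148}{\frac{18231}{25126}} = \left(-35148\right) \frac{25126}{18231} = - \frac{294376216}{6077} \approx -48441.0$)
$- \left(103 + g{\left(-4 \right)}\right) 46 + l = - \left(103 - 8\right) 46 - \frac{294376216}{6077} = - 95 \cdot 46 - \frac{294376216}{6077} = \left(-1\right) 4370 - \frac{294376216}{6077} = -4370 - \frac{294376216}{6077} = - \frac{320932706}{6077}$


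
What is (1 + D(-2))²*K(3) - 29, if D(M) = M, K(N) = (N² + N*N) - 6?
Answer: -17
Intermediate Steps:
K(N) = -6 + 2*N² (K(N) = (N² + N²) - 6 = 2*N² - 6 = -6 + 2*N²)
(1 + D(-2))²*K(3) - 29 = (1 - 2)²*(-6 + 2*3²) - 29 = (-1)²*(-6 + 2*9) - 29 = 1*(-6 + 18) - 29 = 1*12 - 29 = 12 - 29 = -17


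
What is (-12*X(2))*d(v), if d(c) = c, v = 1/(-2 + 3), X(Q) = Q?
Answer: -24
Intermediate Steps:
v = 1 (v = 1/1 = 1)
(-12*X(2))*d(v) = -12*2*1 = -24*1 = -24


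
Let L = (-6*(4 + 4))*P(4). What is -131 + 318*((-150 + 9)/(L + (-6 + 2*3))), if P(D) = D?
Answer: 3281/32 ≈ 102.53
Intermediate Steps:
L = -192 (L = -6*(4 + 4)*4 = -6*8*4 = -48*4 = -192)
-131 + 318*((-150 + 9)/(L + (-6 + 2*3))) = -131 + 318*((-150 + 9)/(-192 + (-6 + 2*3))) = -131 + 318*(-141/(-192 + (-6 + 6))) = -131 + 318*(-141/(-192 + 0)) = -131 + 318*(-141/(-192)) = -131 + 318*(-141*(-1/192)) = -131 + 318*(47/64) = -131 + 7473/32 = 3281/32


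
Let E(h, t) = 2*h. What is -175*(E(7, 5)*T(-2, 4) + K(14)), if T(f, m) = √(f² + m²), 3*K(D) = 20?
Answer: -3500/3 - 4900*√5 ≈ -12123.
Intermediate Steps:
K(D) = 20/3 (K(D) = (⅓)*20 = 20/3)
-175*(E(7, 5)*T(-2, 4) + K(14)) = -175*((2*7)*√((-2)² + 4²) + 20/3) = -175*(14*√(4 + 16) + 20/3) = -175*(14*√20 + 20/3) = -175*(14*(2*√5) + 20/3) = -175*(28*√5 + 20/3) = -175*(20/3 + 28*√5) = -3500/3 - 4900*√5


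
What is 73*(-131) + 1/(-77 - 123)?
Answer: -1912601/200 ≈ -9563.0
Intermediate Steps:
73*(-131) + 1/(-77 - 123) = -9563 + 1/(-200) = -9563 - 1/200 = -1912601/200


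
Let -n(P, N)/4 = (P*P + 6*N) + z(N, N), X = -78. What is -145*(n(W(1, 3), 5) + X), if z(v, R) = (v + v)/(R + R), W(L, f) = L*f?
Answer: 34510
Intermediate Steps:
z(v, R) = v/R (z(v, R) = (2*v)/((2*R)) = (2*v)*(1/(2*R)) = v/R)
n(P, N) = -4 - 24*N - 4*P**2 (n(P, N) = -4*((P*P + 6*N) + N/N) = -4*((P**2 + 6*N) + 1) = -4*(1 + P**2 + 6*N) = -4 - 24*N - 4*P**2)
-145*(n(W(1, 3), 5) + X) = -145*((-4 - 24*5 - 4*(1*3)**2) - 78) = -145*((-4 - 120 - 4*3**2) - 78) = -145*((-4 - 120 - 4*9) - 78) = -145*((-4 - 120 - 36) - 78) = -145*(-160 - 78) = -145*(-238) = 34510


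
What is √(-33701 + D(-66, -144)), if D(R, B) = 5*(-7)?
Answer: 2*I*√8434 ≈ 183.67*I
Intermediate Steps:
D(R, B) = -35
√(-33701 + D(-66, -144)) = √(-33701 - 35) = √(-33736) = 2*I*√8434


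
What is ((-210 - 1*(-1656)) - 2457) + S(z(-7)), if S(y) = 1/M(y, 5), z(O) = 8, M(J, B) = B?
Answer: -5054/5 ≈ -1010.8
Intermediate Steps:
S(y) = ⅕ (S(y) = 1/5 = ⅕)
((-210 - 1*(-1656)) - 2457) + S(z(-7)) = ((-210 - 1*(-1656)) - 2457) + ⅕ = ((-210 + 1656) - 2457) + ⅕ = (1446 - 2457) + ⅕ = -1011 + ⅕ = -5054/5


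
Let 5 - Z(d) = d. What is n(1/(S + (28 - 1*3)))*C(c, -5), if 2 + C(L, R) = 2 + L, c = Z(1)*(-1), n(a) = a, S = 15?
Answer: -⅒ ≈ -0.10000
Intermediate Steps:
Z(d) = 5 - d
c = -4 (c = (5 - 1*1)*(-1) = (5 - 1)*(-1) = 4*(-1) = -4)
C(L, R) = L (C(L, R) = -2 + (2 + L) = L)
n(1/(S + (28 - 1*3)))*C(c, -5) = -4/(15 + (28 - 1*3)) = -4/(15 + (28 - 3)) = -4/(15 + 25) = -4/40 = (1/40)*(-4) = -⅒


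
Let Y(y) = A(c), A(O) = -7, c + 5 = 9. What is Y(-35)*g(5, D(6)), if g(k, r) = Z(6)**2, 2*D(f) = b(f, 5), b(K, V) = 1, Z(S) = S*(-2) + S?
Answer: -252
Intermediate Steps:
Z(S) = -S (Z(S) = -2*S + S = -S)
c = 4 (c = -5 + 9 = 4)
D(f) = 1/2 (D(f) = (1/2)*1 = 1/2)
Y(y) = -7
g(k, r) = 36 (g(k, r) = (-1*6)**2 = (-6)**2 = 36)
Y(-35)*g(5, D(6)) = -7*36 = -252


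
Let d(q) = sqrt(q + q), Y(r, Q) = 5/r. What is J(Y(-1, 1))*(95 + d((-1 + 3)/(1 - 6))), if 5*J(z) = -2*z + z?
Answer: 95 + 2*I*sqrt(5)/5 ≈ 95.0 + 0.89443*I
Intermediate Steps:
J(z) = -z/5 (J(z) = (-2*z + z)/5 = (-z)/5 = -z/5)
d(q) = sqrt(2)*sqrt(q) (d(q) = sqrt(2*q) = sqrt(2)*sqrt(q))
J(Y(-1, 1))*(95 + d((-1 + 3)/(1 - 6))) = (-1/(-1))*(95 + sqrt(2)*sqrt((-1 + 3)/(1 - 6))) = (-(-1))*(95 + sqrt(2)*sqrt(2/(-5))) = (-1/5*(-5))*(95 + sqrt(2)*sqrt(2*(-1/5))) = 1*(95 + sqrt(2)*sqrt(-2/5)) = 1*(95 + sqrt(2)*(I*sqrt(10)/5)) = 1*(95 + 2*I*sqrt(5)/5) = 95 + 2*I*sqrt(5)/5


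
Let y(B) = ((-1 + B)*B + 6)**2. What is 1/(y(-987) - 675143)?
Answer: 1/950940251101 ≈ 1.0516e-12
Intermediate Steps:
y(B) = (6 + B*(-1 + B))**2 (y(B) = (B*(-1 + B) + 6)**2 = (6 + B*(-1 + B))**2)
1/(y(-987) - 675143) = 1/((6 + (-987)**2 - 1*(-987))**2 - 675143) = 1/((6 + 974169 + 987)**2 - 675143) = 1/(975162**2 - 675143) = 1/(950940926244 - 675143) = 1/950940251101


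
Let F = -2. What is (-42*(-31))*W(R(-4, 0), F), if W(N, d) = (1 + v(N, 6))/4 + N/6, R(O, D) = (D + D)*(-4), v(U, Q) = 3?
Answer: 1302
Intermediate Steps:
R(O, D) = -8*D (R(O, D) = (2*D)*(-4) = -8*D)
W(N, d) = 1 + N/6 (W(N, d) = (1 + 3)/4 + N/6 = 4*(¼) + N*(⅙) = 1 + N/6)
(-42*(-31))*W(R(-4, 0), F) = (-42*(-31))*(1 + (-8*0)/6) = 1302*(1 + (⅙)*0) = 1302*(1 + 0) = 1302*1 = 1302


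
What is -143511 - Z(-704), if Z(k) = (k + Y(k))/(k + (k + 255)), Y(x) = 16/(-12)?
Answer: -496406665/3459 ≈ -1.4351e+5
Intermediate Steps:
Y(x) = -4/3 (Y(x) = 16*(-1/12) = -4/3)
Z(k) = (-4/3 + k)/(255 + 2*k) (Z(k) = (k - 4/3)/(k + (k + 255)) = (-4/3 + k)/(k + (255 + k)) = (-4/3 + k)/(255 + 2*k))
-143511 - Z(-704) = -143511 - (-4 + 3*(-704))/(3*(255 + 2*(-704))) = -143511 - (-4 - 2112)/(3*(255 - 1408)) = -143511 - (-2116)/(3*(-1153)) = -143511 - (-1)*(-2116)/(3*1153) = -143511 - 1*2116/3459 = -143511 - 2116/3459 = -496406665/3459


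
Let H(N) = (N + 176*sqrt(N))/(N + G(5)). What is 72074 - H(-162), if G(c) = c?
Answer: 11315456/157 + 1584*I*sqrt(2)/157 ≈ 72073.0 + 14.268*I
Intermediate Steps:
H(N) = (N + 176*sqrt(N))/(5 + N) (H(N) = (N + 176*sqrt(N))/(N + 5) = (N + 176*sqrt(N))/(5 + N))
72074 - H(-162) = 72074 - (-162 + 176*sqrt(-162))/(5 - 162) = 72074 - (-162 + 176*(9*I*sqrt(2)))/(-157) = 72074 - (-1)*(-162 + 1584*I*sqrt(2))/157 = 72074 - (162/157 - 1584*I*sqrt(2)/157) = 72074 + (-162/157 + 1584*I*sqrt(2)/157) = 11315456/157 + 1584*I*sqrt(2)/157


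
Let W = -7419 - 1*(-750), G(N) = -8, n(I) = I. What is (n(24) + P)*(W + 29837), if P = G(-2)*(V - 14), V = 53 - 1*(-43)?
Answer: -14642176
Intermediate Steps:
V = 96 (V = 53 + 43 = 96)
W = -6669 (W = -7419 + 750 = -6669)
P = -656 (P = -8*(96 - 14) = -8*82 = -656)
(n(24) + P)*(W + 29837) = (24 - 656)*(-6669 + 29837) = -632*23168 = -14642176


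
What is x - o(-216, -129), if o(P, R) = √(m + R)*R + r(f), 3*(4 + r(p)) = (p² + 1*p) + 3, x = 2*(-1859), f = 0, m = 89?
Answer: -3715 + 258*I*√10 ≈ -3715.0 + 815.87*I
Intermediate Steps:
x = -3718
r(p) = -3 + p/3 + p²/3 (r(p) = -4 + ((p² + 1*p) + 3)/3 = -4 + ((p² + p) + 3)/3 = -4 + ((p + p²) + 3)/3 = -4 + (3 + p + p²)/3 = -4 + (1 + p/3 + p²/3) = -3 + p/3 + p²/3)
o(P, R) = -3 + R*√(89 + R) (o(P, R) = √(89 + R)*R + (-3 + (⅓)*0 + (⅓)*0²) = R*√(89 + R) + (-3 + 0 + (⅓)*0) = R*√(89 + R) + (-3 + 0 + 0) = R*√(89 + R) - 3 = -3 + R*√(89 + R))
x - o(-216, -129) = -3718 - (-3 - 129*√(89 - 129)) = -3718 - (-3 - 258*I*√10) = -3718 + (3 + 258*I*√10) = -3715 + 258*I*√10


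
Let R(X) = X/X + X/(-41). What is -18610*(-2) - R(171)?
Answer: 1526150/41 ≈ 37223.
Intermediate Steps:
R(X) = 1 - X/41 (R(X) = 1 + X*(-1/41) = 1 - X/41)
-18610*(-2) - R(171) = -18610*(-2) - (1 - 1/41*171) = 37220 - (1 - 171/41) = 37220 - 1*(-130/41) = 37220 + 130/41 = 1526150/41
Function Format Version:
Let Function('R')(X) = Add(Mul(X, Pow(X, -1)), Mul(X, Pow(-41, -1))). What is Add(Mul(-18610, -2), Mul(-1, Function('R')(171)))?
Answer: Rational(1526150, 41) ≈ 37223.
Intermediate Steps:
Function('R')(X) = Add(1, Mul(Rational(-1, 41), X)) (Function('R')(X) = Add(1, Mul(X, Rational(-1, 41))) = Add(1, Mul(Rational(-1, 41), X)))
Add(Mul(-18610, -2), Mul(-1, Function('R')(171))) = Add(Mul(-18610, -2), Mul(-1, Add(1, Mul(Rational(-1, 41), 171)))) = Add(37220, Mul(-1, Add(1, Rational(-171, 41)))) = Add(37220, Mul(-1, Rational(-130, 41))) = Add(37220, Rational(130, 41)) = Rational(1526150, 41)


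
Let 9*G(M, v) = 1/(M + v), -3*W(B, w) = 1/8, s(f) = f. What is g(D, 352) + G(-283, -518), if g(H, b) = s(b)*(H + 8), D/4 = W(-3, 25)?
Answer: 19877615/7209 ≈ 2757.3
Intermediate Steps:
W(B, w) = -1/24 (W(B, w) = -⅓/8 = -⅓*⅛ = -1/24)
D = -⅙ (D = 4*(-1/24) = -⅙ ≈ -0.16667)
G(M, v) = 1/(9*(M + v))
g(H, b) = b*(8 + H) (g(H, b) = b*(H + 8) = b*(8 + H))
g(D, 352) + G(-283, -518) = 352*(8 - ⅙) + 1/(9*(-283 - 518)) = 352*(47/6) + (⅑)/(-801) = 8272/3 + (⅑)*(-1/801) = 8272/3 - 1/7209 = 19877615/7209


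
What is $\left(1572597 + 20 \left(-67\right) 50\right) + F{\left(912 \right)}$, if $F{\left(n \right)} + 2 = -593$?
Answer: $1505002$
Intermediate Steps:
$F{\left(n \right)} = -595$ ($F{\left(n \right)} = -2 - 593 = -595$)
$\left(1572597 + 20 \left(-67\right) 50\right) + F{\left(912 \right)} = \left(1572597 + 20 \left(-67\right) 50\right) - 595 = \left(1572597 - 67000\right) - 595 = 1505597 - 595 = 1505002$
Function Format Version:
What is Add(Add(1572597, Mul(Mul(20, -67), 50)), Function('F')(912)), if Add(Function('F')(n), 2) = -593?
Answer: 1505002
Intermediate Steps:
Function('F')(n) = -595 (Function('F')(n) = Add(-2, -593) = -595)
Add(Add(1572597, Mul(Mul(20, -67), 50)), Function('F')(912)) = Add(Add(1572597, Mul(Mul(20, -67), 50)), -595) = Add(Add(1572597, Mul(-1340, 50)), -595) = Add(Add(1572597, -67000), -595) = Add(1505597, -595) = 1505002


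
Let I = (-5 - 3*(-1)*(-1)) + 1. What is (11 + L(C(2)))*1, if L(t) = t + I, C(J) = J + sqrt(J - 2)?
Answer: 6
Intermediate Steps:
C(J) = J + sqrt(-2 + J)
I = -7 (I = (-5 + 3*(-1)) + 1 = (-5 - 3) + 1 = -8 + 1 = -7)
L(t) = -7 + t (L(t) = t - 7 = -7 + t)
(11 + L(C(2)))*1 = (11 + (-7 + (2 + sqrt(-2 + 2))))*1 = (11 + (-7 + (2 + sqrt(0))))*1 = (11 + (-7 + (2 + 0)))*1 = (11 + (-7 + 2))*1 = (11 - 5)*1 = 6*1 = 6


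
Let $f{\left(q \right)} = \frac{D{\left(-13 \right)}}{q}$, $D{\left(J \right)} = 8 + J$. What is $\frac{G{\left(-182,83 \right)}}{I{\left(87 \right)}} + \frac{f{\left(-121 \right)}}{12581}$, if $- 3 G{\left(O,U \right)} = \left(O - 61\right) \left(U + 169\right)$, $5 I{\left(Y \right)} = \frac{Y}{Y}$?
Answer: $\frac{155366040065}{1522301} \approx 1.0206 \cdot 10^{5}$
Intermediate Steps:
$I{\left(Y \right)} = \frac{1}{5}$ ($I{\left(Y \right)} = \frac{Y \frac{1}{Y}}{5} = \frac{1}{5} \cdot 1 = \frac{1}{5}$)
$G{\left(O,U \right)} = - \frac{\left(-61 + O\right) \left(169 + U\right)}{3}$ ($G{\left(O,U \right)} = - \frac{\left(O - 61\right) \left(U + 169\right)}{3} = - \frac{\left(-61 + O\right) \left(169 + U\right)}{3}$)
$f{\left(q \right)} = - \frac{5}{q}$ ($f{\left(q \right)} = \frac{8 - 13}{q} = - \frac{5}{q}$)
$\frac{G{\left(-182,83 \right)}}{I{\left(87 \right)}} + \frac{f{\left(-121 \right)}}{12581} = \left(\frac{10309}{3} - - \frac{30758}{3} + \frac{61}{3} \cdot 83 - \left(- \frac{182}{3}\right) 83\right) \frac{1}{\frac{1}{5}} + \frac{\left(-5\right) \frac{1}{-121}}{12581} = \left(\frac{10309}{3} + \frac{30758}{3} + \frac{5063}{3} + \frac{15106}{3}\right) 5 + \left(-5\right) \left(- \frac{1}{121}\right) \frac{1}{12581} = 20412 \cdot 5 + \frac{5}{121} \cdot \frac{1}{12581} = 102060 + \frac{5}{1522301} = \frac{155366040065}{1522301}$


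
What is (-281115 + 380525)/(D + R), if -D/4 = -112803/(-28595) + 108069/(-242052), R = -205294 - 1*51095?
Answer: -1508912330275/3891858348694 ≈ -0.38771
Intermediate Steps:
R = -256389 (R = -205294 - 51095 = -256389)
D = -424806293/30357355 (D = -4*(-112803/(-28595) + 108069/(-242052)) = -4*(-112803*(-1/28595) + 108069*(-1/242052)) = -4*(5937/1505 - 36023/80684) = -4*424806293/121429420 = -424806293/30357355 ≈ -13.994)
(-281115 + 380525)/(D + R) = (-281115 + 380525)/(-424806293/30357355 - 256389) = 99410/(-7783716697388/30357355) = 99410*(-30357355/7783716697388) = -1508912330275/3891858348694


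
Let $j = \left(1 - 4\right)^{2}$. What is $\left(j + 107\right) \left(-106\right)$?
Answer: $-12296$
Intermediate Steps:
$j = 9$ ($j = \left(-3\right)^{2} = 9$)
$\left(j + 107\right) \left(-106\right) = \left(9 + 107\right) \left(-106\right) = 116 \left(-106\right) = -12296$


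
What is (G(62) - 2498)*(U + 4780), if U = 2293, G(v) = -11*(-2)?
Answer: -17512748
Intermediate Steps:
G(v) = 22
(G(62) - 2498)*(U + 4780) = (22 - 2498)*(2293 + 4780) = -2476*7073 = -17512748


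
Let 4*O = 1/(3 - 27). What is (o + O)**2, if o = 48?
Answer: 21224449/9216 ≈ 2303.0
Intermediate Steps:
O = -1/96 (O = 1/(4*(3 - 27)) = (1/4)/(-24) = (1/4)*(-1/24) = -1/96 ≈ -0.010417)
(o + O)**2 = (48 - 1/96)**2 = (4607/96)**2 = 21224449/9216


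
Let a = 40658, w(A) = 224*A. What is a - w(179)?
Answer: 562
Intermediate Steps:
a - w(179) = 40658 - 224*179 = 40658 - 1*40096 = 40658 - 40096 = 562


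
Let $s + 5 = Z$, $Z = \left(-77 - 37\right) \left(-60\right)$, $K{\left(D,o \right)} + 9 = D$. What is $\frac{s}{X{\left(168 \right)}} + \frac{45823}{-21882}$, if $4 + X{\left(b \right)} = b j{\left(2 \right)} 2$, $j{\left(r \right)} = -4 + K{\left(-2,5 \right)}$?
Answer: $- \frac{190347341}{55186404} \approx -3.4492$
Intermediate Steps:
$K{\left(D,o \right)} = -9 + D$
$j{\left(r \right)} = -15$ ($j{\left(r \right)} = -4 - 11 = -15$)
$X{\left(b \right)} = -4 - 30 b$ ($X{\left(b \right)} = -4 + b \left(-15\right) 2 = -4 + - 15 b 2 = -4 - 30 b$)
$Z = 6840$ ($Z = \left(-114\right) \left(-60\right) = 6840$)
$s = 6835$ ($s = -5 + 6840 = 6835$)
$\frac{s}{X{\left(168 \right)}} + \frac{45823}{-21882} = \frac{6835}{-4 - 5040} + \frac{45823}{-21882} = \frac{6835}{-4 - 5040} + 45823 \left(- \frac{1}{21882}\right) = \frac{6835}{-5044} - \frac{45823}{21882} = 6835 \left(- \frac{1}{5044}\right) - \frac{45823}{21882} = - \frac{6835}{5044} - \frac{45823}{21882} = - \frac{190347341}{55186404}$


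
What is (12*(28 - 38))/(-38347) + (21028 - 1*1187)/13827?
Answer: 762502067/530223969 ≈ 1.4381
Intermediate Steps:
(12*(28 - 38))/(-38347) + (21028 - 1*1187)/13827 = (12*(-10))*(-1/38347) + (21028 - 1187)*(1/13827) = -120*(-1/38347) + 19841*(1/13827) = 120/38347 + 19841/13827 = 762502067/530223969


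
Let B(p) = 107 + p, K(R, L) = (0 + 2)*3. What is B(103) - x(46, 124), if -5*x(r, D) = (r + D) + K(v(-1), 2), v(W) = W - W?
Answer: 1226/5 ≈ 245.20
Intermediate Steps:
v(W) = 0
K(R, L) = 6 (K(R, L) = 2*3 = 6)
x(r, D) = -6/5 - D/5 - r/5 (x(r, D) = -((r + D) + 6)/5 = -((D + r) + 6)/5 = -(6 + D + r)/5 = -6/5 - D/5 - r/5)
B(103) - x(46, 124) = (107 + 103) - (-6/5 - ⅕*124 - ⅕*46) = 210 - (-6/5 - 124/5 - 46/5) = 210 - 1*(-176/5) = 210 + 176/5 = 1226/5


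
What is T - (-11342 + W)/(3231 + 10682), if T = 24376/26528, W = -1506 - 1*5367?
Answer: 102793851/46135508 ≈ 2.2281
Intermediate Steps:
W = -6873 (W = -1506 - 5367 = -6873)
T = 3047/3316 (T = 24376*(1/26528) = 3047/3316 ≈ 0.91888)
T - (-11342 + W)/(3231 + 10682) = 3047/3316 - (-11342 - 6873)/(3231 + 10682) = 3047/3316 - (-18215)/13913 = 3047/3316 - 1*(-18215/13913) = 3047/3316 + 18215/13913 = 102793851/46135508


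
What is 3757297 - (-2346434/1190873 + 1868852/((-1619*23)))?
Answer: 166617912161364251/44344537901 ≈ 3.7573e+6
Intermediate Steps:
3757297 - (-2346434/1190873 + 1868852/((-1619*23))) = 3757297 - (-2346434*1/1190873 + 1868852/(-37237)) = 3757297 - (-2346434/1190873 + 1868852*(-1/37237)) = 3757297 - (-2346434/1190873 - 1868852/37237) = 3757297 - 1*(-2312939550654/44344537901) = 3757297 + 2312939550654/44344537901 = 166617912161364251/44344537901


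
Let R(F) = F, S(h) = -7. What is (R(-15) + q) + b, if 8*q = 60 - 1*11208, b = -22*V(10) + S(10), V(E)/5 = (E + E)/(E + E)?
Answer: -3051/2 ≈ -1525.5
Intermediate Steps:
V(E) = 5 (V(E) = 5*((E + E)/(E + E)) = 5*((2*E)/((2*E))) = 5*((2*E)*(1/(2*E))) = 5*1 = 5)
b = -117 (b = -22*5 - 7 = -110 - 7 = -117)
q = -2787/2 (q = (60 - 1*11208)/8 = (60 - 11208)/8 = (1/8)*(-11148) = -2787/2 ≈ -1393.5)
(R(-15) + q) + b = (-15 - 2787/2) - 117 = -2817/2 - 117 = -3051/2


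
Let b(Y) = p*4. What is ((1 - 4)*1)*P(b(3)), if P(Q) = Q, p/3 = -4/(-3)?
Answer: -48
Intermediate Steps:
p = 4 (p = 3*(-4/(-3)) = 3*(-4*(-⅓)) = 3*(4/3) = 4)
b(Y) = 16 (b(Y) = 4*4 = 16)
((1 - 4)*1)*P(b(3)) = ((1 - 4)*1)*16 = -3*1*16 = -3*16 = -48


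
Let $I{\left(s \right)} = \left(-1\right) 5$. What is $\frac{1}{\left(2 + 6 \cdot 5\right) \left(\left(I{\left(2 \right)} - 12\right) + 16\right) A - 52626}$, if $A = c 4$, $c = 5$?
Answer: $- \frac{1}{53266} \approx -1.8774 \cdot 10^{-5}$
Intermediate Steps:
$I{\left(s \right)} = -5$
$A = 20$ ($A = 5 \cdot 4 = 20$)
$\frac{1}{\left(2 + 6 \cdot 5\right) \left(\left(I{\left(2 \right)} - 12\right) + 16\right) A - 52626} = \frac{1}{\left(2 + 6 \cdot 5\right) \left(\left(-5 - 12\right) + 16\right) 20 - 52626} = \frac{1}{\left(2 + 30\right) \left(-17 + 16\right) 20 - 52626} = \frac{1}{32 \left(-1\right) 20 - 52626} = \frac{1}{\left(-32\right) 20 - 52626} = \frac{1}{-640 - 52626} = \frac{1}{-53266} = - \frac{1}{53266}$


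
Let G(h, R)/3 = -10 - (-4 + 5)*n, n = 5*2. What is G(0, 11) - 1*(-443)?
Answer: 383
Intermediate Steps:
n = 10
G(h, R) = -60 (G(h, R) = 3*(-10 - (-4 + 5)*10) = 3*(-10 - 10) = 3*(-20) = -60)
G(0, 11) - 1*(-443) = -60 - 1*(-443) = -60 + 443 = 383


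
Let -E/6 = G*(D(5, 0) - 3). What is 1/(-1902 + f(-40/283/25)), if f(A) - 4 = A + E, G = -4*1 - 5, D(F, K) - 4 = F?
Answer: -1415/2227218 ≈ -0.00063532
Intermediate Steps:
D(F, K) = 4 + F
G = -9 (G = -4 - 5 = -9)
E = 324 (E = -(-54)*((4 + 5) - 3) = -(-54)*(9 - 3) = -(-54)*6 = -6*(-54) = 324)
f(A) = 328 + A (f(A) = 4 + (A + 324) = 4 + (324 + A) = 328 + A)
1/(-1902 + f(-40/283/25)) = 1/(-1902 + (328 - 40/283/25)) = 1/(-1902 + (328 - 40*1/283*(1/25))) = 1/(-1902 + (328 - 40/283*1/25)) = 1/(-1902 + (328 - 8/1415)) = 1/(-1902 + 464112/1415) = 1/(-2227218/1415) = -1415/2227218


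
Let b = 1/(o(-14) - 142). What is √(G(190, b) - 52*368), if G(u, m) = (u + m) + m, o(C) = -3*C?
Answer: I*√1894602/10 ≈ 137.64*I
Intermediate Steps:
b = -1/100 (b = 1/(-3*(-14) - 142) = 1/(42 - 142) = 1/(-100) = -1/100 ≈ -0.010000)
G(u, m) = u + 2*m (G(u, m) = (m + u) + m = u + 2*m)
√(G(190, b) - 52*368) = √((190 + 2*(-1/100)) - 52*368) = √((190 - 1/50) - 19136) = √(9499/50 - 19136) = √(-947301/50) = I*√1894602/10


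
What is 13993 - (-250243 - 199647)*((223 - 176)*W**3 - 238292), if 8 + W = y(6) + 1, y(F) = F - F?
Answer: -114457850577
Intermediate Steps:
y(F) = 0
W = -7 (W = -8 + (0 + 1) = -8 + 1 = -7)
13993 - (-250243 - 199647)*((223 - 176)*W**3 - 238292) = 13993 - (-250243 - 199647)*((223 - 176)*(-7)**3 - 238292) = 13993 - (-449890)*(47*(-343) - 238292) = 13993 - (-449890)*(-16121 - 238292) = 13993 - (-449890)*(-254413) = 13993 - 1*114457864570 = 13993 - 114457864570 = -114457850577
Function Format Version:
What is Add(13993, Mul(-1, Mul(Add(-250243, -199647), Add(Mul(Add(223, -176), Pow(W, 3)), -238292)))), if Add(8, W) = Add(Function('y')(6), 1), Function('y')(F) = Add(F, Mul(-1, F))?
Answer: -114457850577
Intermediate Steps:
Function('y')(F) = 0
W = -7 (W = Add(-8, Add(0, 1)) = Add(-8, 1) = -7)
Add(13993, Mul(-1, Mul(Add(-250243, -199647), Add(Mul(Add(223, -176), Pow(W, 3)), -238292)))) = Add(13993, Mul(-1, Mul(Add(-250243, -199647), Add(Mul(Add(223, -176), Pow(-7, 3)), -238292)))) = Add(13993, Mul(-1, Mul(-449890, Add(Mul(47, -343), -238292)))) = Add(13993, Mul(-1, Mul(-449890, Add(-16121, -238292)))) = Add(13993, Mul(-1, Mul(-449890, -254413))) = Add(13993, Mul(-1, 114457864570)) = Add(13993, -114457864570) = -114457850577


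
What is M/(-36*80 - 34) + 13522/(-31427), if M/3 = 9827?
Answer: -31158145/2954138 ≈ -10.547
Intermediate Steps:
M = 29481 (M = 3*9827 = 29481)
M/(-36*80 - 34) + 13522/(-31427) = 29481/(-36*80 - 34) + 13522/(-31427) = 29481/(-2880 - 34) + 13522*(-1/31427) = 29481/(-2914) - 13522/31427 = 29481*(-1/2914) - 13522/31427 = -951/94 - 13522/31427 = -31158145/2954138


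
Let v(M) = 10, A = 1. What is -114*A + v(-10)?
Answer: -104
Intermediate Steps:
-114*A + v(-10) = -114*1 + 10 = -114 + 10 = -104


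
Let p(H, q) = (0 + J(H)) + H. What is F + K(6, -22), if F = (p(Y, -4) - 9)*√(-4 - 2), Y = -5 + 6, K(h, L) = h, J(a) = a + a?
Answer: 6 - 6*I*√6 ≈ 6.0 - 14.697*I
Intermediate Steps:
J(a) = 2*a
Y = 1
p(H, q) = 3*H (p(H, q) = (0 + 2*H) + H = 2*H + H = 3*H)
F = -6*I*√6 (F = (3*1 - 9)*√(-4 - 2) = (3 - 9)*√(-6) = -6*I*√6 ≈ -14.697*I)
F + K(6, -22) = -6*I*√6 + 6 = 6 - 6*I*√6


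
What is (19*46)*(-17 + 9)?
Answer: -6992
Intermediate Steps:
(19*46)*(-17 + 9) = 874*(-8) = -6992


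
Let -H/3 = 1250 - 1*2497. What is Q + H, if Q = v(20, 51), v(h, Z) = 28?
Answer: 3769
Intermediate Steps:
Q = 28
H = 3741 (H = -3*(1250 - 1*2497) = -3*(1250 - 2497) = -3*(-1247) = 3741)
Q + H = 28 + 3741 = 3769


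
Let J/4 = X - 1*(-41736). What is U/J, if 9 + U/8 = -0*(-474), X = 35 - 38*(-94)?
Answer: -18/45343 ≈ -0.00039697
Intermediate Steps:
X = 3607 (X = 35 + 3572 = 3607)
J = 181372 (J = 4*(3607 - 1*(-41736)) = 4*(3607 + 41736) = 4*45343 = 181372)
U = -72 (U = -72 + 8*(-0*(-474)) = -72 + 8*(-22*0) = -72 + 8*0 = -72 + 0 = -72)
U/J = -72/181372 = -72*1/181372 = -18/45343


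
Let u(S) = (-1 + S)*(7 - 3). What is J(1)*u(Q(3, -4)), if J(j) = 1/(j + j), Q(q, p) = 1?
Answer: 0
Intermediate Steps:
u(S) = -4 + 4*S (u(S) = (-1 + S)*4 = -4 + 4*S)
J(j) = 1/(2*j)
J(1)*u(Q(3, -4)) = ((½)/1)*(-4 + 4*1) = ((½)*1)*(-4 + 4) = (½)*0 = 0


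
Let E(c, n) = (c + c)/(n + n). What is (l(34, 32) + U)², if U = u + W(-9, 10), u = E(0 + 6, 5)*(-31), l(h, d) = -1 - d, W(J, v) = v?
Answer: 90601/25 ≈ 3624.0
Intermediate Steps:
E(c, n) = c/n (E(c, n) = (2*c)/((2*n)) = (2*c)*(1/(2*n)) = c/n)
u = -186/5 (u = ((0 + 6)/5)*(-31) = (6*(⅕))*(-31) = (6/5)*(-31) = -186/5 ≈ -37.200)
U = -136/5 (U = -186/5 + 10 = -136/5 ≈ -27.200)
(l(34, 32) + U)² = ((-1 - 1*32) - 136/5)² = ((-1 - 32) - 136/5)² = (-33 - 136/5)² = (-301/5)² = 90601/25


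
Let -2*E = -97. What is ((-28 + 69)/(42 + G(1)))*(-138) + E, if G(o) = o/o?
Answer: -7145/86 ≈ -83.081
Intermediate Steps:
E = 97/2 (E = -1/2*(-97) = 97/2 ≈ 48.500)
G(o) = 1
((-28 + 69)/(42 + G(1)))*(-138) + E = ((-28 + 69)/(42 + 1))*(-138) + 97/2 = (41/43)*(-138) + 97/2 = -5658/43 + 97/2 = -7145/86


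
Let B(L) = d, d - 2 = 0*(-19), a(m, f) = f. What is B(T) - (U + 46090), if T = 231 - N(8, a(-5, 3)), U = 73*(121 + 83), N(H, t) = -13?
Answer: -60980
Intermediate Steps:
d = 2 (d = 2 + 0*(-19) = 2 + 0 = 2)
U = 14892 (U = 73*204 = 14892)
T = 244 (T = 231 - 1*(-13) = 231 + 13 = 244)
B(L) = 2
B(T) - (U + 46090) = 2 - (14892 + 46090) = 2 - 1*60982 = 2 - 60982 = -60980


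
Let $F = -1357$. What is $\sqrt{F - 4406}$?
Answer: $i \sqrt{5763} \approx 75.914 i$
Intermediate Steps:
$\sqrt{F - 4406} = \sqrt{-1357 - 4406} = \sqrt{-5763} = i \sqrt{5763}$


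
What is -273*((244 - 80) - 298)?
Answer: 36582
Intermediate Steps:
-273*((244 - 80) - 298) = -273*(164 - 298) = -273*(-134) = 36582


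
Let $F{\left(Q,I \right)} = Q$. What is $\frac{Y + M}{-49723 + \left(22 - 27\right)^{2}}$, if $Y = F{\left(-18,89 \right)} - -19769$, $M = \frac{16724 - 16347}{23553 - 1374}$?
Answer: $- \frac{219028903}{551125971} \approx -0.39742$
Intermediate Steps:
$M = \frac{377}{22179} \approx 0.016998$
$Y = 19751$ ($Y = -18 - -19769 = -18 + 19769 = 19751$)
$\frac{Y + M}{-49723 + \left(22 - 27\right)^{2}} = \frac{19751 + \frac{377}{22179}}{-49723 + \left(22 - 27\right)^{2}} = \frac{438057806}{22179 \left(-49723 + \left(-5\right)^{2}\right)} = \frac{438057806}{22179 \left(-49723 + 25\right)} = \frac{438057806}{22179 \left(-49698\right)} = \frac{438057806}{22179} \left(- \frac{1}{49698}\right) = - \frac{219028903}{551125971}$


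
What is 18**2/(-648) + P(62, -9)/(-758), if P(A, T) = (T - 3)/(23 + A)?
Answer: -32203/64430 ≈ -0.49981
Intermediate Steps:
P(A, T) = (-3 + T)/(23 + A)
18**2/(-648) + P(62, -9)/(-758) = 18**2/(-648) + ((-3 - 9)/(23 + 62))/(-758) = 324*(-1/648) + (-12/85)*(-1/758) = -1/2 + ((1/85)*(-12))*(-1/758) = -1/2 - 12/85*(-1/758) = -1/2 + 6/32215 = -32203/64430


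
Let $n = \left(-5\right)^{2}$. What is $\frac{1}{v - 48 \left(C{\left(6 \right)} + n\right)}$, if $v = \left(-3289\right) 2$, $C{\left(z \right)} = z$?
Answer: $- \frac{1}{8066} \approx -0.00012398$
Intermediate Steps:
$v = -6578$
$n = 25$
$\frac{1}{v - 48 \left(C{\left(6 \right)} + n\right)} = \frac{1}{-6578 - 48 \left(6 + 25\right)} = \frac{1}{-6578 - 1488} = \frac{1}{-8066} = - \frac{1}{8066}$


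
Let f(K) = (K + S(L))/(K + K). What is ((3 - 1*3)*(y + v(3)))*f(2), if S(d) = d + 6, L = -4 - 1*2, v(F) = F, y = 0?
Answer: 0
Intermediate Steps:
L = -6 (L = -4 - 2 = -6)
S(d) = 6 + d
f(K) = ½ (f(K) = (K + (6 - 6))/(K + K) = (K + 0)/((2*K)) = K*(1/(2*K)) = ½)
((3 - 1*3)*(y + v(3)))*f(2) = ((3 - 1*3)*(0 + 3))*(½) = ((3 - 3)*3)*(½) = (0*3)*(½) = 0*(½) = 0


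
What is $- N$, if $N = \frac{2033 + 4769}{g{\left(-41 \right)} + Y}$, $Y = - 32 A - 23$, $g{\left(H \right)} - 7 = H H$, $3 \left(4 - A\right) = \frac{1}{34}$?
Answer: $- \frac{346902}{78403} \approx -4.4246$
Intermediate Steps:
$A = \frac{407}{102}$ ($A = 4 - \frac{1}{3 \cdot 34} = 4 - \frac{1}{102} = \frac{407}{102} \approx 3.9902$)
$g{\left(H \right)} = 7 + H^{2}$ ($g{\left(H \right)} = 7 + H H = 7 + H^{2}$)
$Y = - \frac{7685}{51}$ ($Y = \left(-32\right) \frac{407}{102} - 23 = - \frac{6512}{51} - 23 = - \frac{7685}{51} \approx -150.69$)
$N = \frac{346902}{78403}$ ($N = \frac{2033 + 4769}{\left(7 + \left(-41\right)^{2}\right) - \frac{7685}{51}} = \frac{6802}{\left(7 + 1681\right) - \frac{7685}{51}} = \frac{6802}{1688 - \frac{7685}{51}} = \frac{6802}{\frac{78403}{51}} = 6802 \cdot \frac{51}{78403} = \frac{346902}{78403} \approx 4.4246$)
$- N = \left(-1\right) \frac{346902}{78403} = - \frac{346902}{78403}$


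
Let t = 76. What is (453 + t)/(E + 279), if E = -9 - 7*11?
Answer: 529/193 ≈ 2.7409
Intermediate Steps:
E = -86 (E = -9 - 77 = -86)
(453 + t)/(E + 279) = (453 + 76)/(-86 + 279) = 529/193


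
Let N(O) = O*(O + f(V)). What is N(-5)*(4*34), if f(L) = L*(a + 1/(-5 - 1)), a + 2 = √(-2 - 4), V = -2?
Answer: 1360/3 + 1360*I*√6 ≈ 453.33 + 3331.3*I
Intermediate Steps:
a = -2 + I*√6 (a = -2 + √(-2 - 4) = -2 + √(-6) = -2 + I*√6 ≈ -2.0 + 2.4495*I)
f(L) = L*(-13/6 + I*√6) (f(L) = L*((-2 + I*√6) + 1/(-5 - 1)) = L*((-2 + I*√6) + 1/(-6)) = L*((-2 + I*√6) - ⅙) = L*(-13/6 + I*√6))
N(O) = O*(13/3 + O - 2*I*√6) (N(O) = O*(O + (⅙)*(-2)*(-13 + 6*I*√6)) = O*(O + (13/3 - 2*I*√6)) = O*(13/3 + O - 2*I*√6))
N(-5)*(4*34) = ((⅓)*(-5)*(13 + 3*(-5) - 6*I*√6))*(4*34) = ((⅓)*(-5)*(13 - 15 - 6*I*√6))*136 = ((⅓)*(-5)*(-2 - 6*I*√6))*136 = (10/3 + 10*I*√6)*136 = 1360/3 + 1360*I*√6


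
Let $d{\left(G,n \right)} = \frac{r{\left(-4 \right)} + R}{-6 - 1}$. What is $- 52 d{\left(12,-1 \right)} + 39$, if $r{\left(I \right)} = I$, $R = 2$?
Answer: $\frac{169}{7} \approx 24.143$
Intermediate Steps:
$d{\left(G,n \right)} = \frac{2}{7}$ ($d{\left(G,n \right)} = \frac{-4 + 2}{-6 - 1} = - \frac{2}{-7} = \left(-2\right) \left(- \frac{1}{7}\right) = \frac{2}{7}$)
$- 52 d{\left(12,-1 \right)} + 39 = \left(-52\right) \frac{2}{7} + 39 = - \frac{104}{7} + 39 = \frac{169}{7}$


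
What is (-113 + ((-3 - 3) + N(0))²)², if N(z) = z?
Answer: 5929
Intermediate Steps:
(-113 + ((-3 - 3) + N(0))²)² = (-113 + ((-3 - 3) + 0)²)² = (-113 + (-6 + 0)²)² = (-113 + (-6)²)² = (-113 + 36)² = (-77)² = 5929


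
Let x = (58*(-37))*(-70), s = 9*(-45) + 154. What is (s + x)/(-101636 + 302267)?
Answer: 149969/200631 ≈ 0.74749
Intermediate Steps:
s = -251 (s = -405 + 154 = -251)
x = 150220 (x = -2146*(-70) = 150220)
(s + x)/(-101636 + 302267) = (-251 + 150220)/(-101636 + 302267) = 149969/200631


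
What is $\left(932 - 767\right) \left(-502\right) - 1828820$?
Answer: $-1911650$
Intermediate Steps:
$\left(932 - 767\right) \left(-502\right) - 1828820 = 165 \left(-502\right) - 1828820 = -82830 - 1828820 = -1911650$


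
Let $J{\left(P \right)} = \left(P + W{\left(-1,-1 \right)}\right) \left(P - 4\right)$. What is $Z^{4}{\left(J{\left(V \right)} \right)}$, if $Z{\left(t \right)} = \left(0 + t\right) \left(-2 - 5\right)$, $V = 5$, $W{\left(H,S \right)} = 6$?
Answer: $35153041$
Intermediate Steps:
$J{\left(P \right)} = \left(-4 + P\right) \left(6 + P\right)$ ($J{\left(P \right)} = \left(P + 6\right) \left(P - 4\right) = \left(6 + P\right) \left(-4 + P\right) = \left(-4 + P\right) \left(6 + P\right)$)
$Z{\left(t \right)} = - 7 t$ ($Z{\left(t \right)} = t \left(-7\right) = - 7 t$)
$Z^{4}{\left(J{\left(V \right)} \right)} = \left(- 7 \left(-24 + 5^{2} + 2 \cdot 5\right)\right)^{4} = \left(- 7 \left(-24 + 25 + 10\right)\right)^{4} = \left(\left(-7\right) 11\right)^{4} = \left(-77\right)^{4} = 35153041$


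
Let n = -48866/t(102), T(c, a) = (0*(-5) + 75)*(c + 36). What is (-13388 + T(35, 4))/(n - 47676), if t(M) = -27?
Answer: 217701/1238386 ≈ 0.17579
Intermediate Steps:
T(c, a) = 2700 + 75*c (T(c, a) = (0 + 75)*(36 + c) = 75*(36 + c) = 2700 + 75*c)
n = 48866/27 (n = -48866/(-27) = -48866*(-1/27) = 48866/27 ≈ 1809.9)
(-13388 + T(35, 4))/(n - 47676) = (-13388 + (2700 + 75*35))/(48866/27 - 47676) = (-13388 + (2700 + 2625))/(-1238386/27) = (-13388 + 5325)*(-27/1238386) = -8063*(-27/1238386) = 217701/1238386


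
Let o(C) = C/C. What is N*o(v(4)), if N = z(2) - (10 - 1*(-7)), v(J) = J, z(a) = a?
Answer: -15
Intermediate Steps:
o(C) = 1
N = -15 (N = 2 - (10 - 1*(-7)) = 2 - (10 + 7) = 2 - 1*17 = 2 - 17 = -15)
N*o(v(4)) = -15*1 = -15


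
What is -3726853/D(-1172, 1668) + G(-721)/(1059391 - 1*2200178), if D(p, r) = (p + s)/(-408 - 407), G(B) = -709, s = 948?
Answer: -3465009544289649/255536288 ≈ -1.3560e+7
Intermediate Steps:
D(p, r) = -948/815 - p/815 (D(p, r) = (p + 948)/(-408 - 407) = (948 + p)/(-815) = (948 + p)*(-1/815) = -948/815 - p/815)
-3726853/D(-1172, 1668) + G(-721)/(1059391 - 1*2200178) = -3726853/(-948/815 - 1/815*(-1172)) - 709/(1059391 - 1*2200178) = -3726853/(-948/815 + 1172/815) - 709/(1059391 - 2200178) = -3726853/224/815 - 709/(-1140787) = -3726853*815/224 - 709*(-1/1140787) = -3037385195/224 + 709/1140787 = -3465009544289649/255536288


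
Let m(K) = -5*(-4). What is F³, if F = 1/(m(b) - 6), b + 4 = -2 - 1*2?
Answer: 1/2744 ≈ 0.00036443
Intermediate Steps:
b = -8 (b = -4 + (-2 - 1*2) = -4 + (-2 - 2) = -4 - 4 = -8)
m(K) = 20
F = 1/14 (F = 1/(20 - 6) = 1/14 ≈ 0.071429)
F³ = (1/14)³ = 1/2744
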